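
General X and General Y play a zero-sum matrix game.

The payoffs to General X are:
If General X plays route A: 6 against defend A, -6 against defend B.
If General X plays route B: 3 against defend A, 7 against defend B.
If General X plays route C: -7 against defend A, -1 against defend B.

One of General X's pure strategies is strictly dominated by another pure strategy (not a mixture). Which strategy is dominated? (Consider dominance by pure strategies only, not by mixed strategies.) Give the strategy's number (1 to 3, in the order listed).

3

Compare route C with route B: 3 > -7, 7 > -1.
So route B strictly dominates route C for General X; route C is strictly dominated.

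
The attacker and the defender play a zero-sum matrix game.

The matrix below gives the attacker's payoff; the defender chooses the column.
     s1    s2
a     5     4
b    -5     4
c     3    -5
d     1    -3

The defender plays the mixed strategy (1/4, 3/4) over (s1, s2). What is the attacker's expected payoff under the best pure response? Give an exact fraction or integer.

17/4

a: (5)·(1/4) + (4)·(3/4) = 17/4.
b: (-5)·(1/4) + (4)·(3/4) = 7/4.
c: (3)·(1/4) + (-5)·(3/4) = -3.
d: (1)·(1/4) + (-3)·(3/4) = -2.
The best pure response is a with expected payoff 17/4.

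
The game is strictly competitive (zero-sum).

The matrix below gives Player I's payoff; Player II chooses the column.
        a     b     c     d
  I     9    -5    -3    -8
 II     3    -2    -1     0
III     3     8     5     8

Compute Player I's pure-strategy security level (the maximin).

3

The worst-case payoff for each row is I: -8, II: -2, III: 3.
The best of these is 3.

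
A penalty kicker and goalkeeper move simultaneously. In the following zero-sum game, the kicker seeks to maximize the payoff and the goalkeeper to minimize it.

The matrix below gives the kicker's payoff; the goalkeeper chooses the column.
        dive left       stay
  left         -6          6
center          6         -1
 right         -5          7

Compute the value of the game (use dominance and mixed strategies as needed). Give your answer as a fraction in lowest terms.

37/19

Row left is strictly dominated by row right, so the kicker never plays it.
The remaining 2×2 game on (center, right) × (dive left, stay) has no saddle point. Let the kicker play center with probability p; indifference gives 6p − 5(1−p) = −p + 7(1−p), so p = 12/19.
Similarly the goalkeeper's optimal q on dive left is 8/19, and the value is 6·(8/19) + (-1)·(11/19) = 37/19.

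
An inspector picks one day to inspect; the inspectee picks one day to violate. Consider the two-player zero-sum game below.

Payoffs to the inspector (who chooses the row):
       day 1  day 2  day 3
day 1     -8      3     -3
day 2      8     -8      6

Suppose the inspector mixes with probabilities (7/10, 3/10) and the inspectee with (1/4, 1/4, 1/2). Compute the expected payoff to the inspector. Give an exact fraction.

-41/40

Against (1/4, 1/4, 1/2), each row's expected payoff is day 1: -11/4; day 2: 3.
Taking the (7/10, 3/10)-weighted average: (7/10)·(-11/4) + (3/10)·(3) = -41/40.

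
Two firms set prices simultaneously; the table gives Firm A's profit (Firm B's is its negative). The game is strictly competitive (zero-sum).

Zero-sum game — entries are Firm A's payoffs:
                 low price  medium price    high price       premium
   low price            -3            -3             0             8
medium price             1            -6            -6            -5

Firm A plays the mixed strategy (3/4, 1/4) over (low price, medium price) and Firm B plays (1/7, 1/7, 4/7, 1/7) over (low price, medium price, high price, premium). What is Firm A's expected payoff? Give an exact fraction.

Against (1/7, 1/7, 4/7, 1/7), each row's expected payoff is low price: 2/7; medium price: -34/7.
Taking the (3/4, 1/4)-weighted average: (3/4)·(2/7) + (1/4)·(-34/7) = -1.

-1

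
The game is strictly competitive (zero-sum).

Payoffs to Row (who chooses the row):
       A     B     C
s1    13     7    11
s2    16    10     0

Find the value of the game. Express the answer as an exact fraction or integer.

Column A is strictly dominated by B for Column (it gives Row more in every row).
The remaining 2×2 game on (s1, s2) × (B, C) has no saddle point. Let Row play s1 with probability p; indifference gives 7p + 10(1−p) = 11p, so p = 5/7.
Similarly Column's optimal q on B is 11/14, and the value is 7·(11/14) + (11)·(3/14) = 55/7.

55/7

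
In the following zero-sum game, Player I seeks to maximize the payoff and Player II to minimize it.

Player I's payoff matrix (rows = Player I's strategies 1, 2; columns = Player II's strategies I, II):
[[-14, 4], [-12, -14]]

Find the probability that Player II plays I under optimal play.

Row minima are -14 and -14, so Player I's maximin is -14; column maxima are -12 and 4, so Player II's minimax is -12. These differ, so the equilibrium is in mixed strategies.
Let Player II play I with probability q. Player I is indifferent when −14q + 4(1−q) = −12q − 14(1−q), giving q = 9/10.

9/10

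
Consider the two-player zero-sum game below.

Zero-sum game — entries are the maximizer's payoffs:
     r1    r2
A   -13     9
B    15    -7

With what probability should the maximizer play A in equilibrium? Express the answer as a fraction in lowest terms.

Row minima are -13 and -7, so the maximizer's maximin is -7; column maxima are 15 and 9, so the minimizer's minimax is 9. These differ, so the equilibrium is in mixed strategies.
Let the maximizer play A with probability p. The minimizer is indifferent when −13p + 15(1−p) = 9p − 7(1−p), giving p = 1/2.

1/2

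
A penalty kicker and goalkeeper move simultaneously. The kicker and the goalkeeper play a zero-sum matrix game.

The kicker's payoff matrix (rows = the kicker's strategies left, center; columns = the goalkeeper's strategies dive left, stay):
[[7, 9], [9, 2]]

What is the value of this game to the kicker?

Row minima are 7 and 2, so the kicker's maximin is 7; column maxima are 9 and 9, so the goalkeeper's minimax is 9. These differ, so the equilibrium is in mixed strategies.
Let the kicker play left with probability p. The goalkeeper is indifferent when 7p + 9(1−p) = 9p + 2(1−p), giving p = 7/9.
Let the goalkeeper play dive left with probability q. The kicker is indifferent when 7q + 9(1−q) = 9q + 2(1−q), giving q = 7/9.
The value is 7·(7/9) + (9)·(2/9) = 67/9.

67/9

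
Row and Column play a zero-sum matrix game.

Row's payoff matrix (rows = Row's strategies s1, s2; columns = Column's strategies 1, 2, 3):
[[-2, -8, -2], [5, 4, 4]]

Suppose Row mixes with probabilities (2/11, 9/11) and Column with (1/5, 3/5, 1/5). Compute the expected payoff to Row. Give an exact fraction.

Against (1/5, 3/5, 1/5), each row's expected payoff is s1: -28/5; s2: 21/5.
Taking the (2/11, 9/11)-weighted average: (2/11)·(-28/5) + (9/11)·(21/5) = 133/55.

133/55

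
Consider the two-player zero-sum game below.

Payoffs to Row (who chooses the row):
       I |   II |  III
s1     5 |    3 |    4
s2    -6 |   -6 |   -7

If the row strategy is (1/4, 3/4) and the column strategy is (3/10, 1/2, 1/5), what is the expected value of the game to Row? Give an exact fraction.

Against (3/10, 1/2, 1/5), each row's expected payoff is s1: 19/5; s2: -31/5.
Taking the (1/4, 3/4)-weighted average: (1/4)·(19/5) + (3/4)·(-31/5) = -37/10.

-37/10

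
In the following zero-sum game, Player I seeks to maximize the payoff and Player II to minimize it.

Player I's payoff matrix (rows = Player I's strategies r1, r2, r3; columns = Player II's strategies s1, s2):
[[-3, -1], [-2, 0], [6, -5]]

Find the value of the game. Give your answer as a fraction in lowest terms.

Row r1 is strictly dominated by row r2, so Player I never plays it.
The remaining 2×2 game on (r2, r3) × (s1, s2) has no saddle point. Let Player I play r2 with probability p; indifference gives −2p + 6(1−p) = −5(1−p), so p = 11/13.
Similarly Player II's optimal q on s1 is 5/13, and the value is -2·(5/13) + (0)·(8/13) = -10/13.

-10/13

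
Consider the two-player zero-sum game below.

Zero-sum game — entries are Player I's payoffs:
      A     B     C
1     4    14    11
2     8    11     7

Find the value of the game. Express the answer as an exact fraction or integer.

15/2

Column B is strictly dominated by C for Player II (it gives Player I more in every row).
The remaining 2×2 game on (1, 2) × (A, C) has no saddle point. Let Player I play 1 with probability p; indifference gives 4p + 8(1−p) = 11p + 7(1−p), so p = 1/8.
Similarly Player II's optimal q on A is 1/2, and the value is 4·(1/2) + (11)·(1/2) = 15/2.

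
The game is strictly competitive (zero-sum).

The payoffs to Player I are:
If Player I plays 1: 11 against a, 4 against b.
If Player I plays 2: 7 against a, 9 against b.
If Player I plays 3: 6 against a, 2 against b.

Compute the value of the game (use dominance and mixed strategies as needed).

Row 3 is strictly dominated by row 1, so Player I never plays it.
The remaining 2×2 game on (1, 2) × (a, b) has no saddle point. Let Player I play 1 with probability p; indifference gives 11p + 7(1−p) = 4p + 9(1−p), so p = 2/9.
Similarly Player II's optimal q on a is 5/9, and the value is 11·(5/9) + (4)·(4/9) = 71/9.

71/9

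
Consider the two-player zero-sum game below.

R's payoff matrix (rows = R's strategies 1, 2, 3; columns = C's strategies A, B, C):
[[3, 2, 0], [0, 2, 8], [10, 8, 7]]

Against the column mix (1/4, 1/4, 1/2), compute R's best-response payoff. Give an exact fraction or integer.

1: (3)·(1/4) + (2)·(1/4) + (0)·(1/2) = 5/4.
2: (0)·(1/4) + (2)·(1/4) + (8)·(1/2) = 9/2.
3: (10)·(1/4) + (8)·(1/4) + (7)·(1/2) = 8.
The best pure response is 3 with expected payoff 8.

8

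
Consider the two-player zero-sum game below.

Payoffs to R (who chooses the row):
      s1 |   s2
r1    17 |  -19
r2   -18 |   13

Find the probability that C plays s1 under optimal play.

32/67

Row minima are -19 and -18, so R's maximin is -18; column maxima are 17 and 13, so C's minimax is 13. These differ, so the equilibrium is in mixed strategies.
Let C play s1 with probability q. R is indifferent when 17q − 19(1−q) = −18q + 13(1−q), giving q = 32/67.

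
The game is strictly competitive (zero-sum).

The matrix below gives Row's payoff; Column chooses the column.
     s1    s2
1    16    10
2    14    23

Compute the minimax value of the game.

76/5

Row minima are 10 and 14, so Row's maximin is 14; column maxima are 16 and 23, so Column's minimax is 16. These differ, so the equilibrium is in mixed strategies.
Let Row play 1 with probability p. Column is indifferent when 16p + 14(1−p) = 10p + 23(1−p), giving p = 3/5.
Let Column play s1 with probability q. Row is indifferent when 16q + 10(1−q) = 14q + 23(1−q), giving q = 13/15.
The value is 16·(13/15) + (10)·(2/15) = 76/5.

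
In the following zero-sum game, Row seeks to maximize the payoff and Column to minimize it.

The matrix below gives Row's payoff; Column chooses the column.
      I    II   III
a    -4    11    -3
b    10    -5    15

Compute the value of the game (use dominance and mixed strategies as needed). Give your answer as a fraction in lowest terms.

3

Column III is strictly dominated by I for Column (it gives Row more in every row).
The remaining 2×2 game on (a, b) × (I, II) has no saddle point. Let Row play a with probability p; indifference gives −4p + 10(1−p) = 11p − 5(1−p), so p = 1/2.
Similarly Column's optimal q on I is 8/15, and the value is -4·(8/15) + (11)·(7/15) = 3.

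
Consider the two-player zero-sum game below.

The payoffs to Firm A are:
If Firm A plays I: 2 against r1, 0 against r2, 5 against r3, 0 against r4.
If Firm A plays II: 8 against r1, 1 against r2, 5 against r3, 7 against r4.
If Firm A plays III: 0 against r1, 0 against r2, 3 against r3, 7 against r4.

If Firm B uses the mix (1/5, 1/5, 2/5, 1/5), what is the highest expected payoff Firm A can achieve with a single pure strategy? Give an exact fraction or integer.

I: (2)·(1/5) + (0)·(1/5) + (5)·(2/5) + (0)·(1/5) = 12/5.
II: (8)·(1/5) + (1)·(1/5) + (5)·(2/5) + (7)·(1/5) = 26/5.
III: (0)·(1/5) + (0)·(1/5) + (3)·(2/5) + (7)·(1/5) = 13/5.
The best pure response is II with expected payoff 26/5.

26/5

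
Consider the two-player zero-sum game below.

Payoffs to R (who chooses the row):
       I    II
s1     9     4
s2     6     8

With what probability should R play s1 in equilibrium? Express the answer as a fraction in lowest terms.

2/7

Row minima are 4 and 6, so R's maximin is 6; column maxima are 9 and 8, so C's minimax is 8. These differ, so the equilibrium is in mixed strategies.
Let R play s1 with probability p. C is indifferent when 9p + 6(1−p) = 4p + 8(1−p), giving p = 2/7.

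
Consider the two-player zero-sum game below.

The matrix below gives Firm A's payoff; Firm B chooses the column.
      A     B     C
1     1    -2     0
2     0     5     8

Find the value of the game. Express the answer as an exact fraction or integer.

5/8

Column C is strictly dominated by B for Firm B (it gives Firm A more in every row).
The remaining 2×2 game on (1, 2) × (A, B) has no saddle point. Let Firm A play 1 with probability p; indifference gives p = −2p + 5(1−p), so p = 5/8.
Similarly Firm B's optimal q on A is 7/8, and the value is 1·(7/8) + (-2)·(1/8) = 5/8.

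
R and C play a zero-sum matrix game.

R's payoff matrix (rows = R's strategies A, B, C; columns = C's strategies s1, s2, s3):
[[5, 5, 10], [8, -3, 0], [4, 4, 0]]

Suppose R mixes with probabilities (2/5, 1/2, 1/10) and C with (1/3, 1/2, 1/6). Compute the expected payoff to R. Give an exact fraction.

13/4

Against (1/3, 1/2, 1/6), each row's expected payoff is A: 35/6; B: 7/6; C: 10/3.
Taking the (2/5, 1/2, 1/10)-weighted average: (2/5)·(35/6) + (1/2)·(7/6) + (1/10)·(10/3) = 13/4.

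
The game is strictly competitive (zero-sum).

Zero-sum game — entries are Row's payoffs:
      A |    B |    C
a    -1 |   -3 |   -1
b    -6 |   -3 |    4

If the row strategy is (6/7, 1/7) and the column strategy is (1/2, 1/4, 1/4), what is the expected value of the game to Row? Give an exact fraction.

-47/28

Against (1/2, 1/4, 1/4), each row's expected payoff is a: -3/2; b: -11/4.
Taking the (6/7, 1/7)-weighted average: (6/7)·(-3/2) + (1/7)·(-11/4) = -47/28.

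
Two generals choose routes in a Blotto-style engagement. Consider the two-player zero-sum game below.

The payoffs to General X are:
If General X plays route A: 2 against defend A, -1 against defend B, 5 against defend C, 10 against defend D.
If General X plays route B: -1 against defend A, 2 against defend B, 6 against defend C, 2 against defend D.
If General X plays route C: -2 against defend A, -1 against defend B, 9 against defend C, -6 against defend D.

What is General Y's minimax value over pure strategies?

2

The worst case (largest entry) in each column is defend A: 2, defend B: 2, defend C: 9, defend D: 10.
The best (smallest) of these is 2.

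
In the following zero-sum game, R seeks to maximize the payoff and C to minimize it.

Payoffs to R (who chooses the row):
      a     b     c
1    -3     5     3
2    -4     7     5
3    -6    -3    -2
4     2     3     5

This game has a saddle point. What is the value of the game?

Row minima: -3, -4, -6, 2 → R's maximin is 2.
Column maxima: 2, 7, 5 → C's minimax is 2.
They coincide at (4, a), so the value is 2.

2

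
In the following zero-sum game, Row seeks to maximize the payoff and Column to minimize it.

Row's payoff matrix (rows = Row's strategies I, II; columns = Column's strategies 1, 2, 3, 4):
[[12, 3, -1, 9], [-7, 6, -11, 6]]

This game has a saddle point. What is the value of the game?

-1

Row minima: -1, -11 → Row's maximin is -1.
Column maxima: 12, 6, -1, 9 → Column's minimax is -1.
They coincide at (I, 3), so the value is -1.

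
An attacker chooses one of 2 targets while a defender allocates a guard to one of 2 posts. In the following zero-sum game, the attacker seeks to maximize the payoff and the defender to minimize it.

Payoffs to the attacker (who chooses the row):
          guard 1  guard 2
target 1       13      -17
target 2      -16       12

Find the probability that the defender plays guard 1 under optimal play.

1/2

Row minima are -17 and -16, so the attacker's maximin is -16; column maxima are 13 and 12, so the defender's minimax is 12. These differ, so the equilibrium is in mixed strategies.
Let the defender play guard 1 with probability q. The attacker is indifferent when 13q − 17(1−q) = −16q + 12(1−q), giving q = 1/2.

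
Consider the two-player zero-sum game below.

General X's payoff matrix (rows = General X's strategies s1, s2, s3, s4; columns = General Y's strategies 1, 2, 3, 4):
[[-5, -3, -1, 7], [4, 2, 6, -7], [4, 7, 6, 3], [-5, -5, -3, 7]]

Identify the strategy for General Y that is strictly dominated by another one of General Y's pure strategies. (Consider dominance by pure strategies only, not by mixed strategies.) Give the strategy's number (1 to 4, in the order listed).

General Y prefers columns that give General X less. Compare 3 with 1: -5 < -1, 4 < 6, 4 < 6, -5 < -3.
So 1 strictly dominates 3 for General Y; 3 is strictly dominated.

3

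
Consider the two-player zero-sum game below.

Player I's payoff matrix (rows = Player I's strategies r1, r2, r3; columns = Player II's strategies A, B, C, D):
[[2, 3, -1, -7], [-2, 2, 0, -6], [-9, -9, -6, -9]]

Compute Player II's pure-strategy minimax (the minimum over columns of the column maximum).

-6

The worst case (largest entry) in each column is A: 2, B: 3, C: 0, D: -6.
The best (smallest) of these is -6.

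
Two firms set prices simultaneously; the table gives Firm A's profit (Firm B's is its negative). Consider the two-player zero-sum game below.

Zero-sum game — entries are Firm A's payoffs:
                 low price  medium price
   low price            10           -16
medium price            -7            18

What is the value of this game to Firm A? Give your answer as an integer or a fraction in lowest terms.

Row minima are -16 and -7, so Firm A's maximin is -7; column maxima are 10 and 18, so Firm B's minimax is 10. These differ, so the equilibrium is in mixed strategies.
Let Firm A play low price with probability p. Firm B is indifferent when 10p − 7(1−p) = −16p + 18(1−p), giving p = 25/51.
Let Firm B play low price with probability q. Firm A is indifferent when 10q − 16(1−q) = −7q + 18(1−q), giving q = 2/3.
The value is 10·(2/3) + (-16)·(1/3) = 4/3.

4/3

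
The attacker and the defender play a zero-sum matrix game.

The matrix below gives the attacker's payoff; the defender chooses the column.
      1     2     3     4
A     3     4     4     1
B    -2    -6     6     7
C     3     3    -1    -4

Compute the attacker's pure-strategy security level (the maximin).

The worst-case payoff for each row is A: 1, B: -6, C: -4.
The best of these is 1.

1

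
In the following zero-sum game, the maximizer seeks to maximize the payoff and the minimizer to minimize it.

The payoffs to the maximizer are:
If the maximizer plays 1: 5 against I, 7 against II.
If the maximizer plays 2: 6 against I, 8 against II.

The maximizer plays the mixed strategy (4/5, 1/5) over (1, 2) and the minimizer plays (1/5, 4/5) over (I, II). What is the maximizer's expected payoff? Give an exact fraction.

34/5

Against (1/5, 4/5), each row's expected payoff is 1: 33/5; 2: 38/5.
Taking the (4/5, 1/5)-weighted average: (4/5)·(33/5) + (1/5)·(38/5) = 34/5.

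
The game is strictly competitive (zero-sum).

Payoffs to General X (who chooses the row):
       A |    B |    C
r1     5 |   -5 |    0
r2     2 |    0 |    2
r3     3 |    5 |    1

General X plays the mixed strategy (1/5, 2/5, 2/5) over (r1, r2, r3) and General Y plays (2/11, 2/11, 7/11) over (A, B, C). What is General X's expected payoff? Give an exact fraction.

82/55

Against (2/11, 2/11, 7/11), each row's expected payoff is r1: 0; r2: 18/11; r3: 23/11.
Taking the (1/5, 2/5, 2/5)-weighted average: (1/5)·(0) + (2/5)·(18/11) + (2/5)·(23/11) = 82/55.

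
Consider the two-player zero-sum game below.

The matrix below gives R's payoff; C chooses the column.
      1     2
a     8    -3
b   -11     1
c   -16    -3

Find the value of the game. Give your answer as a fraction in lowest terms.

Row c is strictly dominated by row b, so R never plays it.
The remaining 2×2 game on (a, b) × (1, 2) has no saddle point. Let R play a with probability p; indifference gives 8p − 11(1−p) = −3p + (1−p), so p = 12/23.
Similarly C's optimal q on 1 is 4/23, and the value is 8·(4/23) + (-3)·(19/23) = -25/23.

-25/23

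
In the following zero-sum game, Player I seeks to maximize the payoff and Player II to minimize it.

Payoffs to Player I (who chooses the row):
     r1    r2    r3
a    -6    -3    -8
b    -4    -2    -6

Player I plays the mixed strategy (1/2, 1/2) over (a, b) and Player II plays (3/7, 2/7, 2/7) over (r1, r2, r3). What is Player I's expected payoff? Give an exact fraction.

-34/7

Against (3/7, 2/7, 2/7), each row's expected payoff is a: -40/7; b: -4.
Taking the (1/2, 1/2)-weighted average: (1/2)·(-40/7) + (1/2)·(-4) = -34/7.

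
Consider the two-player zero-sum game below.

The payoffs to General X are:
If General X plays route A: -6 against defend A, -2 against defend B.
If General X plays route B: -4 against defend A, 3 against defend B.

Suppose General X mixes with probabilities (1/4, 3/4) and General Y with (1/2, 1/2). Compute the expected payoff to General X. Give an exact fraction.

Against (1/2, 1/2), each row's expected payoff is route A: -4; route B: -1/2.
Taking the (1/4, 3/4)-weighted average: (1/4)·(-4) + (3/4)·(-1/2) = -11/8.

-11/8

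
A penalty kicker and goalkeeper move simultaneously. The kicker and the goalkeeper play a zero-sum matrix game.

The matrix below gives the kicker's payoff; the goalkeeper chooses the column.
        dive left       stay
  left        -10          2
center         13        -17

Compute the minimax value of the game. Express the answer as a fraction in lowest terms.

-24/7

Row minima are -10 and -17, so the kicker's maximin is -10; column maxima are 13 and 2, so the goalkeeper's minimax is 2. These differ, so the equilibrium is in mixed strategies.
Let the kicker play left with probability p. The goalkeeper is indifferent when −10p + 13(1−p) = 2p − 17(1−p), giving p = 5/7.
Let the goalkeeper play dive left with probability q. The kicker is indifferent when −10q + 2(1−q) = 13q − 17(1−q), giving q = 19/42.
The value is -10·(19/42) + (2)·(23/42) = -24/7.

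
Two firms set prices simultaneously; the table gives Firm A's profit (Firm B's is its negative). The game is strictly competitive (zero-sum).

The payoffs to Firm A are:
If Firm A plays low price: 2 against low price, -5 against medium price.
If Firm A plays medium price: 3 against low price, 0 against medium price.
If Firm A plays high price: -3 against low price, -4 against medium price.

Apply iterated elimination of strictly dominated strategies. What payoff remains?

0

Row low price is strictly dominated by row medium price (3>2, 0>-5); eliminate low price.
Column low price is strictly dominated by medium price for Firm B (0<3, -4<-3); eliminate low price.
Row high price is strictly dominated by row medium price (0>-4); eliminate high price.
Only (medium price, medium price) remains, with payoff 0.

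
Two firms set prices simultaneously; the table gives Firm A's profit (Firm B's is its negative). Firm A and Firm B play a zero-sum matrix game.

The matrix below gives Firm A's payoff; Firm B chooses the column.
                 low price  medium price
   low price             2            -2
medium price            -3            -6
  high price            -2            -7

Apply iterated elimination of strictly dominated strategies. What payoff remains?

Column low price is strictly dominated by medium price for Firm B (-2<2, -6<-3, -7<-2); eliminate low price.
Row high price is strictly dominated by row low price (-2>-7); eliminate high price.
Row medium price is strictly dominated by row low price (-2>-6); eliminate medium price.
Only (low price, medium price) remains, with payoff -2.

-2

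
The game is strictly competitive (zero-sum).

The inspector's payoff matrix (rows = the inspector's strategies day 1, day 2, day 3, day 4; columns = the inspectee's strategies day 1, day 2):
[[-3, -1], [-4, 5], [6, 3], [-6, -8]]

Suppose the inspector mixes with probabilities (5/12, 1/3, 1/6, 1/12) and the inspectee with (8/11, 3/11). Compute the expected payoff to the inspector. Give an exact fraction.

Against (8/11, 3/11), each row's expected payoff is day 1: -27/11; day 2: -17/11; day 3: 57/11; day 4: -72/11.
Taking the (5/12, 1/3, 1/6, 1/12)-weighted average: (5/12)·(-27/11) + (1/3)·(-17/11) + (1/6)·(57/11) + (1/12)·(-72/11) = -161/132.

-161/132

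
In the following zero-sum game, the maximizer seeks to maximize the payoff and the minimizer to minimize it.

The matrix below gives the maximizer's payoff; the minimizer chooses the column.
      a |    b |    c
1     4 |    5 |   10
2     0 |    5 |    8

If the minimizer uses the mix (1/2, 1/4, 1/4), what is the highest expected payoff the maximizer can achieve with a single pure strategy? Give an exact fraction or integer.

1: (4)·(1/2) + (5)·(1/4) + (10)·(1/4) = 23/4.
2: (0)·(1/2) + (5)·(1/4) + (8)·(1/4) = 13/4.
The best pure response is 1 with expected payoff 23/4.

23/4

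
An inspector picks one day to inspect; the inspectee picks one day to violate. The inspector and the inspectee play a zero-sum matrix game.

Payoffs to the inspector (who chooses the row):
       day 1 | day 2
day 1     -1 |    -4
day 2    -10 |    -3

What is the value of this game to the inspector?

Row minima are -4 and -10, so the inspector's maximin is -4; column maxima are -1 and -3, so the inspectee's minimax is -3. These differ, so the equilibrium is in mixed strategies.
Let the inspector play day 1 with probability p. The inspectee is indifferent when −p − 10(1−p) = −4p − 3(1−p), giving p = 7/10.
Let the inspectee play day 1 with probability q. The inspector is indifferent when −q − 4(1−q) = −10q − 3(1−q), giving q = 1/10.
The value is -1·(1/10) + (-4)·(9/10) = -37/10.

-37/10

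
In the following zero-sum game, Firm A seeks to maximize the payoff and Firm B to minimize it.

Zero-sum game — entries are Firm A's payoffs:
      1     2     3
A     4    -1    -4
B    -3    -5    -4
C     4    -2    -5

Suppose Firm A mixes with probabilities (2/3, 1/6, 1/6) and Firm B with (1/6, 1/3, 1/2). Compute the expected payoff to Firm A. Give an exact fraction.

Against (1/6, 1/3, 1/2), each row's expected payoff is A: -5/3; B: -25/6; C: -5/2.
Taking the (2/3, 1/6, 1/6)-weighted average: (2/3)·(-5/3) + (1/6)·(-25/6) + (1/6)·(-5/2) = -20/9.

-20/9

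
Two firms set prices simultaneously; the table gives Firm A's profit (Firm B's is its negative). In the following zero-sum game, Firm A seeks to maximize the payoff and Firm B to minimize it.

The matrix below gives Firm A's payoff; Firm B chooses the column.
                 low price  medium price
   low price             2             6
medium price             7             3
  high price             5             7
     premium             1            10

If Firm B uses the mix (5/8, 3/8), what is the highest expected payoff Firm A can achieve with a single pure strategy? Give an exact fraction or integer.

23/4

low price: (2)·(5/8) + (6)·(3/8) = 7/2.
medium price: (7)·(5/8) + (3)·(3/8) = 11/2.
high price: (5)·(5/8) + (7)·(3/8) = 23/4.
premium: (1)·(5/8) + (10)·(3/8) = 35/8.
The best pure response is high price with expected payoff 23/4.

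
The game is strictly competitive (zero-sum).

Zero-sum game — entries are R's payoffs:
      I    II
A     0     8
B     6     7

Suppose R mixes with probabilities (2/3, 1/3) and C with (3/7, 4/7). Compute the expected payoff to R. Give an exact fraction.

Against (3/7, 4/7), each row's expected payoff is A: 32/7; B: 46/7.
Taking the (2/3, 1/3)-weighted average: (2/3)·(32/7) + (1/3)·(46/7) = 110/21.

110/21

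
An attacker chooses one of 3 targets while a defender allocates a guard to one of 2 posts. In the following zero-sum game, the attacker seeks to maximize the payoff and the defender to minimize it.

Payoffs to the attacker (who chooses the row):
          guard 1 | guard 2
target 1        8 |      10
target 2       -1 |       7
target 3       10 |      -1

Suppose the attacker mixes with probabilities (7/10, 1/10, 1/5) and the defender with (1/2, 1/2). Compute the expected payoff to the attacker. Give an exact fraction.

15/2

Against (1/2, 1/2), each row's expected payoff is target 1: 9; target 2: 3; target 3: 9/2.
Taking the (7/10, 1/10, 1/5)-weighted average: (7/10)·(9) + (1/10)·(3) + (1/5)·(9/2) = 15/2.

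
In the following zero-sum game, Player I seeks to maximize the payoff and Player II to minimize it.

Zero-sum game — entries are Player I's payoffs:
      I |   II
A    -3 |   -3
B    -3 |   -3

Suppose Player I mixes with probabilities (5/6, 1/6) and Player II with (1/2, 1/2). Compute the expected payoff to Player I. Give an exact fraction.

Against (1/2, 1/2), each row's expected payoff is A: -3; B: -3.
Taking the (5/6, 1/6)-weighted average: (5/6)·(-3) + (1/6)·(-3) = -3.

-3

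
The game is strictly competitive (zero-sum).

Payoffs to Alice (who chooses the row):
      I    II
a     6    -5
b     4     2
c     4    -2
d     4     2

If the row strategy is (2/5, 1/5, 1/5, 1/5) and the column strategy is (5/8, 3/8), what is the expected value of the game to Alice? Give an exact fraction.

12/5

Against (5/8, 3/8), each row's expected payoff is a: 15/8; b: 13/4; c: 7/4; d: 13/4.
Taking the (2/5, 1/5, 1/5, 1/5)-weighted average: (2/5)·(15/8) + (1/5)·(13/4) + (1/5)·(7/4) + (1/5)·(13/4) = 12/5.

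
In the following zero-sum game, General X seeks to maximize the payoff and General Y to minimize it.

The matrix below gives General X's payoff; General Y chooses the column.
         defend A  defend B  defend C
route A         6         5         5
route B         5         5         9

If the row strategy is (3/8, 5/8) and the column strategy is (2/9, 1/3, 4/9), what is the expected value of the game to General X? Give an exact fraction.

223/36

Against (2/9, 1/3, 4/9), each row's expected payoff is route A: 47/9; route B: 61/9.
Taking the (3/8, 5/8)-weighted average: (3/8)·(47/9) + (5/8)·(61/9) = 223/36.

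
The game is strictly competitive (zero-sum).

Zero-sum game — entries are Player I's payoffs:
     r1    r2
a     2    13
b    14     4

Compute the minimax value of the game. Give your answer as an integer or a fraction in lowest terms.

Row minima are 2 and 4, so Player I's maximin is 4; column maxima are 14 and 13, so Player II's minimax is 13. These differ, so the equilibrium is in mixed strategies.
Let Player I play a with probability p. Player II is indifferent when 2p + 14(1−p) = 13p + 4(1−p), giving p = 10/21.
Let Player II play r1 with probability q. Player I is indifferent when 2q + 13(1−q) = 14q + 4(1−q), giving q = 3/7.
The value is 2·(3/7) + (13)·(4/7) = 58/7.

58/7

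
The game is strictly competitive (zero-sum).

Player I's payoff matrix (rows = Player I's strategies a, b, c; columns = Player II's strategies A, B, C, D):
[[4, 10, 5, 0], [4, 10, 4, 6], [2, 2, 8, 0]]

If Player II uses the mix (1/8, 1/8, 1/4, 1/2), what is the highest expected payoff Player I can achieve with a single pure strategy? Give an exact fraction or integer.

23/4

a: (4)·(1/8) + (10)·(1/8) + (5)·(1/4) + (0)·(1/2) = 3.
b: (4)·(1/8) + (10)·(1/8) + (4)·(1/4) + (6)·(1/2) = 23/4.
c: (2)·(1/8) + (2)·(1/8) + (8)·(1/4) + (0)·(1/2) = 5/2.
The best pure response is b with expected payoff 23/4.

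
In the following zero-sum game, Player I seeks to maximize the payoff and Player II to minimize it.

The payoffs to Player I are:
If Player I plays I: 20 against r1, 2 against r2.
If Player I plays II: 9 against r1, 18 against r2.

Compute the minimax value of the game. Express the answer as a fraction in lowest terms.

38/3

Row minima are 2 and 9, so Player I's maximin is 9; column maxima are 20 and 18, so Player II's minimax is 18. These differ, so the equilibrium is in mixed strategies.
Let Player I play I with probability p. Player II is indifferent when 20p + 9(1−p) = 2p + 18(1−p), giving p = 1/3.
Let Player II play r1 with probability q. Player I is indifferent when 20q + 2(1−q) = 9q + 18(1−q), giving q = 16/27.
The value is 20·(16/27) + (2)·(11/27) = 38/3.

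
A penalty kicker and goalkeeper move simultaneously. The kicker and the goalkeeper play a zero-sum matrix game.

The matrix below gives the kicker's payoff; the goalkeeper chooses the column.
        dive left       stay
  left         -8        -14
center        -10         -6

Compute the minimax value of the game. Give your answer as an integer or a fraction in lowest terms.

-46/5

Row minima are -14 and -10, so the kicker's maximin is -10; column maxima are -8 and -6, so the goalkeeper's minimax is -8. These differ, so the equilibrium is in mixed strategies.
Let the kicker play left with probability p. The goalkeeper is indifferent when −8p − 10(1−p) = −14p − 6(1−p), giving p = 2/5.
Let the goalkeeper play dive left with probability q. The kicker is indifferent when −8q − 14(1−q) = −10q − 6(1−q), giving q = 4/5.
The value is -8·(4/5) + (-14)·(1/5) = -46/5.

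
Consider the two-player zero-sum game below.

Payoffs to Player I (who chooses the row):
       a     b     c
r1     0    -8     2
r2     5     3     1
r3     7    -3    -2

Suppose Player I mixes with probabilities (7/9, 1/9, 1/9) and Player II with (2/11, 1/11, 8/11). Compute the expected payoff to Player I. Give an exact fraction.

Against (2/11, 1/11, 8/11), each row's expected payoff is r1: 8/11; r2: 21/11; r3: -5/11.
Taking the (7/9, 1/9, 1/9)-weighted average: (7/9)·(8/11) + (1/9)·(21/11) + (1/9)·(-5/11) = 8/11.

8/11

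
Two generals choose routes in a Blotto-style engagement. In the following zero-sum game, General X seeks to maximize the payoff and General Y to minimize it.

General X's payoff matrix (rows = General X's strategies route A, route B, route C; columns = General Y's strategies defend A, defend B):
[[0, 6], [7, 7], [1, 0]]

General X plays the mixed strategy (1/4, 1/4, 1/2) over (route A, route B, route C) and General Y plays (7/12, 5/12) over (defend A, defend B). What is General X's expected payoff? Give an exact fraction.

8/3

Against (7/12, 5/12), each row's expected payoff is route A: 5/2; route B: 7; route C: 7/12.
Taking the (1/4, 1/4, 1/2)-weighted average: (1/4)·(5/2) + (1/4)·(7) + (1/2)·(7/12) = 8/3.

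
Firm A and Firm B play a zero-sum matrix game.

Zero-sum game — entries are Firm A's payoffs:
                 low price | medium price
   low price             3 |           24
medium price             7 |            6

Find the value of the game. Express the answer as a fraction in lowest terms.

75/11

Row minima are 3 and 6, so Firm A's maximin is 6; column maxima are 7 and 24, so Firm B's minimax is 7. These differ, so the equilibrium is in mixed strategies.
Let Firm A play low price with probability p. Firm B is indifferent when 3p + 7(1−p) = 24p + 6(1−p), giving p = 1/22.
Let Firm B play low price with probability q. Firm A is indifferent when 3q + 24(1−q) = 7q + 6(1−q), giving q = 9/11.
The value is 3·(9/11) + (24)·(2/11) = 75/11.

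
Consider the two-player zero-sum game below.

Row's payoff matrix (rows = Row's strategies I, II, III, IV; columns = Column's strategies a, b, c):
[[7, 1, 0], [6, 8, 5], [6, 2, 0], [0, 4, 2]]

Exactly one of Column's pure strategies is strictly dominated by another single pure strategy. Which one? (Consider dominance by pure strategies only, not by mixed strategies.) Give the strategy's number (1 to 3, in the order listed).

2

Column prefers columns that give Row less. Compare b with c: 0 < 1, 5 < 8, 0 < 2, 2 < 4.
So c strictly dominates b for Column; b is strictly dominated.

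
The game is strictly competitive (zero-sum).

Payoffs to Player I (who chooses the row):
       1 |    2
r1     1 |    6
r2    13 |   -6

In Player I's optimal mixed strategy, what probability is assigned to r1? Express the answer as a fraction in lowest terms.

Row minima are 1 and -6, so Player I's maximin is 1; column maxima are 13 and 6, so Player II's minimax is 6. These differ, so the equilibrium is in mixed strategies.
Let Player I play r1 with probability p. Player II is indifferent when p + 13(1−p) = 6p − 6(1−p), giving p = 19/24.

19/24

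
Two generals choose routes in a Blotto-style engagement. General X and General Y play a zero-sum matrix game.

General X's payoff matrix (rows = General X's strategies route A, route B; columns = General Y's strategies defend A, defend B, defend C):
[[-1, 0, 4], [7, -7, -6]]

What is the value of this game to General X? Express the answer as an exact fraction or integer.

Column defend C is strictly dominated by defend B for General Y (it gives General X more in every row).
The remaining 2×2 game on (route A, route B) × (defend A, defend B) has no saddle point. Let General X play route A with probability p; indifference gives −p + 7(1−p) = −7(1−p), so p = 14/15.
Similarly General Y's optimal q on defend A is 7/15, and the value is -1·(7/15) + (0)·(8/15) = -7/15.

-7/15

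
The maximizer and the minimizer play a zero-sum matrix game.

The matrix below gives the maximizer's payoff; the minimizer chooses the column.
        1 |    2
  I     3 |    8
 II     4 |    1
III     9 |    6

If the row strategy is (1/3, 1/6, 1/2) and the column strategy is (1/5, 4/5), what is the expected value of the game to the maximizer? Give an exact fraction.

Against (1/5, 4/5), each row's expected payoff is I: 7; II: 8/5; III: 33/5.
Taking the (1/3, 1/6, 1/2)-weighted average: (1/3)·(7) + (1/6)·(8/5) + (1/2)·(33/5) = 59/10.

59/10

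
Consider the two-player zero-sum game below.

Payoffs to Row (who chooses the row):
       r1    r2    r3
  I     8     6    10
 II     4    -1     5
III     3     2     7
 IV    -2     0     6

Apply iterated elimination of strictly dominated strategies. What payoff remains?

6

Row III is strictly dominated by row I (8>3, 6>2, 10>7); eliminate III.
Row IV is strictly dominated by row I (8>-2, 6>0, 10>6); eliminate IV.
Column r1 is strictly dominated by r2 for Column (6<8, -1<4); eliminate r1.
Column r3 is strictly dominated by r2 for Column (6<10, -1<5); eliminate r3.
Row II is strictly dominated by row I (6>-1); eliminate II.
Only (I, r2) remains, with payoff 6.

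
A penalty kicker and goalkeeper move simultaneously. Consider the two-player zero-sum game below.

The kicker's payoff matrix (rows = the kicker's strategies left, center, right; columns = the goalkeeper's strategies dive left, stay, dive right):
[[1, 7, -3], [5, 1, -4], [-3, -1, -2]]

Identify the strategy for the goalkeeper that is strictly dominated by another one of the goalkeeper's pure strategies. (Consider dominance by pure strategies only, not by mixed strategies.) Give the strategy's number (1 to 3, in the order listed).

The goalkeeper prefers columns that give the kicker less. Compare stay with dive right: -3 < 7, -4 < 1, -2 < -1.
So dive right strictly dominates stay for the goalkeeper; stay is strictly dominated.

2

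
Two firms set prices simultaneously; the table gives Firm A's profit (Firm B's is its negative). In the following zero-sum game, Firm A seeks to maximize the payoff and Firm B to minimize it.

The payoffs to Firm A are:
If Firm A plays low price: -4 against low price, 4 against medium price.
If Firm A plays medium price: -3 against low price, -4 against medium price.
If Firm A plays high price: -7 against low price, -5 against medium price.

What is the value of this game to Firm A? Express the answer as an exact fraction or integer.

Row high price is strictly dominated by row medium price, so Firm A never plays it.
The remaining 2×2 game on (low price, medium price) × (low price, medium price) has no saddle point. Let Firm A play low price with probability p; indifference gives −4p − 3(1−p) = 4p − 4(1−p), so p = 1/9.
Similarly Firm B's optimal q on low price is 8/9, and the value is -4·(8/9) + (4)·(1/9) = -28/9.

-28/9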